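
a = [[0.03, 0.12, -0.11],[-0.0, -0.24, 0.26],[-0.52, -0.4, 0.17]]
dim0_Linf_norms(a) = [0.52, 0.4, 0.26]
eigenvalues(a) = [(-0.08+0j), (0.02+0.08j), (0.02-0.08j)]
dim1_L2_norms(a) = [0.17, 0.35, 0.68]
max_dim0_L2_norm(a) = 0.52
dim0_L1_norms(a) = [0.55, 0.76, 0.54]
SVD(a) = [[-0.19,0.32,0.93], [0.35,-0.86,0.36], [0.92,0.39,0.06]] @ diag([0.7274150736850732, 0.2876787959200662, 0.0028672205566943614]) @ [[-0.66, -0.65, 0.37],[-0.67, 0.31, -0.67],[-0.32, 0.69, 0.64]]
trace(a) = -0.04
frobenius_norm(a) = 0.78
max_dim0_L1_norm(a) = 0.76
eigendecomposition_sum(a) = [[-0.30+0.00j, -0.06+0.00j, -0.06+0.00j], [0.63-0.00j, (0.14-0j), (0.14-0j)], [(0.39-0j), 0.08-0.00j, 0.08-0.00j]] + [[(0.17-0.16j),(0.09-0.06j),(-0.02-0.03j)],[(-0.32+0.42j),-0.19+0.16j,0.06+0.06j],[-0.45+0.32j,(-0.24+0.11j),0.04+0.08j]] + [[(0.17+0.16j),(0.09+0.06j),-0.02+0.03j], [-0.32-0.42j,(-0.19-0.16j),0.06-0.06j], [-0.45-0.32j,-0.24-0.11j,0.04-0.08j]]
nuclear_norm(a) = 1.02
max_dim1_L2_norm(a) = 0.68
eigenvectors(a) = [[-0.38+0.00j, (-0.28+0.04j), (-0.28-0.04j)], [0.79+0.00j, (0.63-0.2j), 0.63+0.20j], [0.48+0.00j, 0.69+0.00j, 0.69-0.00j]]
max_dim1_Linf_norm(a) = 0.52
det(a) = -0.00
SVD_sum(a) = [[0.09, 0.09, -0.05], [-0.17, -0.16, 0.09], [-0.44, -0.43, 0.25]] + [[-0.06, 0.03, -0.06], [0.17, -0.08, 0.17], [-0.08, 0.03, -0.08]] + [[-0.0,0.00,0.0], [-0.00,0.00,0.0], [-0.00,0.0,0.0]]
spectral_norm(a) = 0.73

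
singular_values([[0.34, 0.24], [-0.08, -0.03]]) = [0.42, 0.02]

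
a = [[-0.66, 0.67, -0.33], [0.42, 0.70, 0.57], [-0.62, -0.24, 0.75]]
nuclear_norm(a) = 2.99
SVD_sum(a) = [[-0.04, -0.01, 0.04], [0.03, 0.01, -0.03], [-0.68, -0.23, 0.7]] + [[-0.21, 0.77, 0.05], [-0.16, 0.58, 0.04], [0.01, -0.02, -0.00]] + [[-0.41, -0.08, -0.43], [0.54, 0.11, 0.56], [0.05, 0.01, 0.06]]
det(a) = -0.99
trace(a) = 0.79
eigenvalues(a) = [(-1+0j), (0.89+0.45j), (0.89-0.45j)]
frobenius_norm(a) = 1.73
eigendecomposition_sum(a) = [[-0.82+0.00j, (0.29-0j), -0.25+0.00j], [(0.29-0j), (-0.1+0j), 0.09-0.00j], [-0.25+0.00j, (0.09-0j), (-0.08+0j)]] + [[0.08+0.04j,(0.19-0.06j),-0.04-0.20j], [(0.07+0.19j),(0.4+0.2j),(0.24-0.38j)], [-0.18+0.09j,(-0.16+0.43j),(0.41+0.21j)]] + [[0.08-0.04j, (0.19+0.06j), -0.04+0.20j], [(0.07-0.19j), 0.40-0.20j, (0.24+0.38j)], [(-0.18-0.09j), (-0.16-0.43j), 0.41-0.21j]]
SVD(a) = [[-0.06, -0.80, -0.60], [0.05, -0.61, 0.79], [-1.0, 0.02, 0.08]] @ diag([1.0022985481277145, 0.9980944284115774, 0.9941856629396963]) @ [[0.68, 0.23, -0.7], [0.26, -0.96, -0.07], [0.69, 0.13, 0.71]]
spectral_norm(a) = 1.00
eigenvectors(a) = [[(0.91+0j), -0.18-0.23j, (-0.18+0.23j)], [-0.32+0.00j, (0.07-0.67j), (0.07+0.67j)], [(0.28+0j), (0.68+0j), 0.68-0.00j]]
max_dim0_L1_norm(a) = 1.7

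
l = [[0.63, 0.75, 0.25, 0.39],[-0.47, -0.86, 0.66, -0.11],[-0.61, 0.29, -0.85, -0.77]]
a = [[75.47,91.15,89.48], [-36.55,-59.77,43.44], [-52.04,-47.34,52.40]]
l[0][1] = 0.747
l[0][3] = 0.392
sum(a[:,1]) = -15.96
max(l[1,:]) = 0.665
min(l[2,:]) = -0.847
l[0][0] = 0.634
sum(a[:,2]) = 185.32000000000002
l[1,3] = -0.113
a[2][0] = -52.04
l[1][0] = -0.469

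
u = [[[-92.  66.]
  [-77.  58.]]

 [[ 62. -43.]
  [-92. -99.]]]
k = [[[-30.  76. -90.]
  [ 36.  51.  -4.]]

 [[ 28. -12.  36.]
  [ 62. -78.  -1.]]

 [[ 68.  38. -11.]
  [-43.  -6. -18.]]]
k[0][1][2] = -4.0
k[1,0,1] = -12.0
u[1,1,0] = -92.0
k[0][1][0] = 36.0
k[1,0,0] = 28.0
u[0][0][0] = -92.0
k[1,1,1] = -78.0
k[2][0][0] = 68.0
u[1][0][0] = 62.0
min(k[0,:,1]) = 51.0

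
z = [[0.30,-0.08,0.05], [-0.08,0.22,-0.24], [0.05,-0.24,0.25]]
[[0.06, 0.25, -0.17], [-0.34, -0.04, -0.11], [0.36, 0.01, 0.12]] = z @ [[-0.11, 0.86, -0.57], [-0.57, -0.08, 0.82], [0.93, -0.20, 1.39]]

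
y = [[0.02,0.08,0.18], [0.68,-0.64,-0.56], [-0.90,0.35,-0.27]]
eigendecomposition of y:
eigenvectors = [[(0.44+0j), (-0.1+0.1j), -0.10-0.10j], [(0.81+0j), 0.74+0.00j, (0.74-0j)], [-0.40+0.00j, (-0.37-0.55j), -0.37+0.55j]]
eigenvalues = [0j, (-0.45+0.51j), (-0.45-0.51j)]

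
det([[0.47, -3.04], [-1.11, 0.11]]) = -3.323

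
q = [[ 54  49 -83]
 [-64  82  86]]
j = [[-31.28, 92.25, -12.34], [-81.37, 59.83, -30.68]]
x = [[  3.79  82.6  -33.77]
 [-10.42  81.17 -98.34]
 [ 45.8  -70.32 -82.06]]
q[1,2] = 86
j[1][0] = -81.37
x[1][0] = -10.42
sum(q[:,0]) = -10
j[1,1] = 59.83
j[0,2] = -12.34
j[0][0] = -31.28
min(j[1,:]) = -81.37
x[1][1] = 81.17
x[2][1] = -70.32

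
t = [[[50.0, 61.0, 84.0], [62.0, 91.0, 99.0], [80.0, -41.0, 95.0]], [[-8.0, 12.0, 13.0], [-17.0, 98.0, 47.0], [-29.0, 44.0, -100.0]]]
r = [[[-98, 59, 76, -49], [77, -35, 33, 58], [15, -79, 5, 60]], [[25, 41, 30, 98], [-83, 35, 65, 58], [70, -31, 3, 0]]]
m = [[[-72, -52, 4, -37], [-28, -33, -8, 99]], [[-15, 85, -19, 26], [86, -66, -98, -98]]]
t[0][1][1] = 91.0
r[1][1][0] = -83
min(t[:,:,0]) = -29.0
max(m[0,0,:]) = 4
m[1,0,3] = 26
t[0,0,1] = 61.0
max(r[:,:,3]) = 98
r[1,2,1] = -31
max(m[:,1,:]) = 99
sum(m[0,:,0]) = -100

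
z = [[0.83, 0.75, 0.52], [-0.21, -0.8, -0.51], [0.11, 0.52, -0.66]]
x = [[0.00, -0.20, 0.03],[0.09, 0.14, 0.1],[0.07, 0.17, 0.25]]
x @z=[[0.05, 0.18, 0.08], [0.06, 0.01, -0.09], [0.05, 0.05, -0.22]]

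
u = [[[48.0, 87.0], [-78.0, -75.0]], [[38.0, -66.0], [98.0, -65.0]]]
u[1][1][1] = -65.0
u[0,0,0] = 48.0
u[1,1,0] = 98.0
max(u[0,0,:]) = 87.0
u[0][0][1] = 87.0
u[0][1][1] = -75.0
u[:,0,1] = [87.0, -66.0]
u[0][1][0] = -78.0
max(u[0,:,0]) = 48.0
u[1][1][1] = -65.0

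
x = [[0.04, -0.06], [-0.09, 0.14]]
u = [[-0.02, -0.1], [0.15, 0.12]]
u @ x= [[0.01, -0.01],[-0.0, 0.01]]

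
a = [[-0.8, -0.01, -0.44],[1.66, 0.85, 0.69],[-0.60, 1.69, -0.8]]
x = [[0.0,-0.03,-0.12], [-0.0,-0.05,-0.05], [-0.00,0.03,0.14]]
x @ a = [[0.02, -0.23, 0.08], [-0.05, -0.13, 0.01], [-0.03, 0.26, -0.09]]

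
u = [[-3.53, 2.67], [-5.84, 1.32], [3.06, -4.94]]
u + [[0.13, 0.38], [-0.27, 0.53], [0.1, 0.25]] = [[-3.4,3.05],[-6.11,1.85],[3.16,-4.69]]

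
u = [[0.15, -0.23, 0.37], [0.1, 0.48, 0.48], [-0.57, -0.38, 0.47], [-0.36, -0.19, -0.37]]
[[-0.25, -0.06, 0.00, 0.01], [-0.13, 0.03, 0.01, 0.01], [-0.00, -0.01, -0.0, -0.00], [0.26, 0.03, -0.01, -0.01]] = u@[[-0.44, -0.11, 0.01, 0.01], [0.2, 0.13, 0.01, 0.0], [-0.38, -0.05, 0.01, 0.01]]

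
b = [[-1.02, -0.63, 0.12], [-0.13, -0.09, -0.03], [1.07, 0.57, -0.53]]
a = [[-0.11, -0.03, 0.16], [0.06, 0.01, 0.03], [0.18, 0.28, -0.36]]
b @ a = [[0.10,0.06,-0.23],[0.00,-0.01,-0.01],[-0.18,-0.17,0.38]]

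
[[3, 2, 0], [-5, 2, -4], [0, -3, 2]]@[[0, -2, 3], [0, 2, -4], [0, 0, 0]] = [[0, -2, 1], [0, 14, -23], [0, -6, 12]]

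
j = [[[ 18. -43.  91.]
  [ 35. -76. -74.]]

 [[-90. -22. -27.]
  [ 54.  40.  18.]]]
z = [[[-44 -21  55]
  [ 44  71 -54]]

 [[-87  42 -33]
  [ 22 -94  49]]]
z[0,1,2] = -54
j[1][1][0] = 54.0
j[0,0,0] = 18.0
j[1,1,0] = 54.0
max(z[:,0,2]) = 55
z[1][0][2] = -33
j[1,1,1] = 40.0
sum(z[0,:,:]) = 51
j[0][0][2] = 91.0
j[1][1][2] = 18.0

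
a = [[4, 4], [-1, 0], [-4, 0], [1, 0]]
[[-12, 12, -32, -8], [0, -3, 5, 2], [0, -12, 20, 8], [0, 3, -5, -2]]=a @ [[0, 3, -5, -2], [-3, 0, -3, 0]]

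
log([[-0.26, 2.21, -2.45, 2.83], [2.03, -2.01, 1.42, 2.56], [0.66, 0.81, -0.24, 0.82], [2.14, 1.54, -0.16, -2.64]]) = [[(0.99+1.32j), -0.18-1.19j, (0.35+1.38j), (-0.26-1.44j)], [0.52-0.80j, (1.51+2.4j), -1.61-1.66j, (0.13-0.81j)], [0.78+0.15j, (0.35-0.18j), -0.97+0.18j, 0.49-0.11j], [0.02-0.87j, -0.03-0.65j, (-0.52-0.2j), (1.47+2.39j)]]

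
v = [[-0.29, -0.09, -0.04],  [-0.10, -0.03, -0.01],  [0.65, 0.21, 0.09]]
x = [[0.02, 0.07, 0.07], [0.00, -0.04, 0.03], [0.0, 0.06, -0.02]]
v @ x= [[-0.01,-0.02,-0.02], [-0.0,-0.01,-0.01], [0.01,0.04,0.05]]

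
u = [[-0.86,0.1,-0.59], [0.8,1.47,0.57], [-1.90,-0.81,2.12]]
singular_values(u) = [3.03, 1.75, 0.87]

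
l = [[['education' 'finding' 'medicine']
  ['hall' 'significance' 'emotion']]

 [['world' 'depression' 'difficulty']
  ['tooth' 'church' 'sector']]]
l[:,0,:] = [['education', 'finding', 'medicine'], ['world', 'depression', 'difficulty']]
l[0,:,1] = ['finding', 'significance']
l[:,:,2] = [['medicine', 'emotion'], ['difficulty', 'sector']]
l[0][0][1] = 'finding'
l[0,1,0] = 'hall'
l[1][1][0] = 'tooth'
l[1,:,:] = [['world', 'depression', 'difficulty'], ['tooth', 'church', 'sector']]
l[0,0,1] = 'finding'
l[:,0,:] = [['education', 'finding', 'medicine'], ['world', 'depression', 'difficulty']]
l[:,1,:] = [['hall', 'significance', 'emotion'], ['tooth', 'church', 'sector']]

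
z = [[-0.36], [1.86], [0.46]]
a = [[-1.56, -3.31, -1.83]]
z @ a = [[0.56, 1.19, 0.66],[-2.90, -6.16, -3.4],[-0.72, -1.52, -0.84]]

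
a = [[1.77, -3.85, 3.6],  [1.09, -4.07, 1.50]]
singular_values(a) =[7.01, 1.35]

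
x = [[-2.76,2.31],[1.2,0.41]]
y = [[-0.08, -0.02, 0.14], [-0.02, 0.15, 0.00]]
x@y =[[0.17,0.4,-0.39],[-0.1,0.04,0.17]]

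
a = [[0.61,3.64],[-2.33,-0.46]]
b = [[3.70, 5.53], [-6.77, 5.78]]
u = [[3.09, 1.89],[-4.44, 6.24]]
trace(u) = 9.33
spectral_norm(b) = 8.98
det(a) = 8.20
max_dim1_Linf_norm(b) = 6.77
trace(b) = 9.48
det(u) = 27.67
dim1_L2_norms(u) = [3.62, 7.66]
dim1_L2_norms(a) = [3.69, 2.37]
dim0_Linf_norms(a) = [2.33, 3.64]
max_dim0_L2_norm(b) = 8.0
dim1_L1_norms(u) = [4.98, 10.68]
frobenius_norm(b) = 11.11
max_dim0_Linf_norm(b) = 6.77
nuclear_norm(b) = 15.53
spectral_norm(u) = 7.66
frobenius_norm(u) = 8.47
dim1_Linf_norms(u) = [3.09, 6.24]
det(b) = 58.82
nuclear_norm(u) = 11.27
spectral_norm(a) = 3.83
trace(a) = 0.15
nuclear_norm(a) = 5.97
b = a + u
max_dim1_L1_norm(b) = 12.55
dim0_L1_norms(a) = [2.94, 4.1]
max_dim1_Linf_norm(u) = 6.24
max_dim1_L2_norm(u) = 7.66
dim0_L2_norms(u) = [5.41, 6.52]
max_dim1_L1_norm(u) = 10.68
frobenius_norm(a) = 4.39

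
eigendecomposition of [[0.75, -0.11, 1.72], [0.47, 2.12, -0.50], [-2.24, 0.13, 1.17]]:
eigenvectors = [[(-0.06+0.64j), -0.06-0.64j, 0.02+0.00j], [0.04-0.20j, (0.04+0.2j), (1+0j)], [-0.74+0.00j, (-0.74-0j), (0.08+0j)]]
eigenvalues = [(0.98+1.97j), (0.98-1.97j), (2.09+0j)]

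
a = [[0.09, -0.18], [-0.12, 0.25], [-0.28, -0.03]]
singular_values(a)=[0.37, 0.25]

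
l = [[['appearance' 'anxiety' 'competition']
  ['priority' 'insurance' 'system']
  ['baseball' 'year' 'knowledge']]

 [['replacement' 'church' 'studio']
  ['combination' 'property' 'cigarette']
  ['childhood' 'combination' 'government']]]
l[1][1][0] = 'combination'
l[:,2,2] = ['knowledge', 'government']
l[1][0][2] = 'studio'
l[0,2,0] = 'baseball'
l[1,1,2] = 'cigarette'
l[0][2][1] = 'year'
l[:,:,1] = [['anxiety', 'insurance', 'year'], ['church', 'property', 'combination']]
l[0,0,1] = 'anxiety'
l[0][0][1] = 'anxiety'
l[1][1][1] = 'property'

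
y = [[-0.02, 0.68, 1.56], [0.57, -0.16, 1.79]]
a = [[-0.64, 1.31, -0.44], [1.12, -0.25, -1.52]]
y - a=[[0.62, -0.63, 2.0], [-0.55, 0.09, 3.31]]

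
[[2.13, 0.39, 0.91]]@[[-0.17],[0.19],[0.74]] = [[0.39]]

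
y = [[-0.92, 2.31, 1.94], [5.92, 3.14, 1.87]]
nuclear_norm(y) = 10.04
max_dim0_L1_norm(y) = 6.84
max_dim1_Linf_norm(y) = 5.92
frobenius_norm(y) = 7.64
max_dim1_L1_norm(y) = 10.93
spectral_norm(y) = 7.01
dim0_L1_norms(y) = [6.84, 5.45, 3.81]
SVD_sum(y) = [[0.79, 0.47, 0.29], [5.68, 3.39, 2.10]] + [[-1.71, 1.84, 1.65], [0.24, -0.25, -0.23]]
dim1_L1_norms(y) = [5.17, 10.93]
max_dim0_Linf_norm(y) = 5.92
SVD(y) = [[0.14, 0.99], [0.99, -0.14]] @ diag([7.0111484130378825, 3.031962719156748]) @ [[0.82, 0.49, 0.3], [-0.57, 0.61, 0.55]]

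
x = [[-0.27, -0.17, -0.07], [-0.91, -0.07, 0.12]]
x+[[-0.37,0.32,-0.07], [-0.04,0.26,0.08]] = [[-0.64, 0.15, -0.14], [-0.95, 0.19, 0.20]]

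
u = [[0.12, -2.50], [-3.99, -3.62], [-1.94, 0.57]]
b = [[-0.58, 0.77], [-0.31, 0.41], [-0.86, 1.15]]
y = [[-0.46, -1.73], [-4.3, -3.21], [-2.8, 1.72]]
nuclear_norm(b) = 1.81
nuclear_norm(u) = 8.30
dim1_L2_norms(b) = [0.96, 0.51, 1.44]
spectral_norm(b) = 1.80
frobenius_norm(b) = 1.80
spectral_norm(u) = 5.72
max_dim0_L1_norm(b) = 2.33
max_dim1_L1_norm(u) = 7.61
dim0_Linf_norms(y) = [4.3, 3.21]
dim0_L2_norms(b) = [1.08, 1.44]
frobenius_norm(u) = 6.28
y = b + u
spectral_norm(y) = 5.70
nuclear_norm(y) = 8.91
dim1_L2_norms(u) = [2.5, 5.39, 2.02]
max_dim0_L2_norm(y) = 5.15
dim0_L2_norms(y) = [5.15, 4.03]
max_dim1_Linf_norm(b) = 1.15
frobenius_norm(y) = 6.54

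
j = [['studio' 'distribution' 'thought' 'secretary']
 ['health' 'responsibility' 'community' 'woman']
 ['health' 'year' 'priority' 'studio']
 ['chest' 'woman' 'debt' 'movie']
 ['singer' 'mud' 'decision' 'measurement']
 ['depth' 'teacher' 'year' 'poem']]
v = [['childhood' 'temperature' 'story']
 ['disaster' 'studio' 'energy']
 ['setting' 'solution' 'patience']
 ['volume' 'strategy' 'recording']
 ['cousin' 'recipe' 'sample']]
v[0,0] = 'childhood'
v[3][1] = 'strategy'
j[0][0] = 'studio'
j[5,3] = 'poem'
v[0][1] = 'temperature'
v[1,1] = 'studio'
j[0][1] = 'distribution'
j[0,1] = 'distribution'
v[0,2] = 'story'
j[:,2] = ['thought', 'community', 'priority', 'debt', 'decision', 'year']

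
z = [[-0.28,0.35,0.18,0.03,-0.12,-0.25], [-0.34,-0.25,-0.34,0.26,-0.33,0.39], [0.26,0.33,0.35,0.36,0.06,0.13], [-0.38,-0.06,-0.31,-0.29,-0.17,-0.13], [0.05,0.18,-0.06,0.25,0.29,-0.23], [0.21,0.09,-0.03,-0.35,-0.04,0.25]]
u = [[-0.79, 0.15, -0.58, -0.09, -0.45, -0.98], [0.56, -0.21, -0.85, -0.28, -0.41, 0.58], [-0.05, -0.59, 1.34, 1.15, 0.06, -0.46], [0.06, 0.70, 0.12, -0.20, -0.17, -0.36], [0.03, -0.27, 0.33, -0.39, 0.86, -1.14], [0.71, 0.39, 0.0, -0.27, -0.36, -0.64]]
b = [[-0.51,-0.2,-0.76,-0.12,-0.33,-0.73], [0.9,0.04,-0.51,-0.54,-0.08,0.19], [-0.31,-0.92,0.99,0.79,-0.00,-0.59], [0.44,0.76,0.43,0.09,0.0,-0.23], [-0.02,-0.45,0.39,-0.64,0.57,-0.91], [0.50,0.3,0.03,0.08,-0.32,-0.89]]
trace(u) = 0.36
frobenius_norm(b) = 3.16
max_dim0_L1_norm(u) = 4.16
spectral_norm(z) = 1.01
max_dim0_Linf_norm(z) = 0.39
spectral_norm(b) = 2.01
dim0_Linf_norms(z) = [0.38, 0.35, 0.35, 0.36, 0.33, 0.39]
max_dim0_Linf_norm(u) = 1.34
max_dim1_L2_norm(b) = 1.7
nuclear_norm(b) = 6.76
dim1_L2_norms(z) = [0.56, 0.79, 0.67, 0.61, 0.49, 0.49]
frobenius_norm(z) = 1.49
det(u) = -0.09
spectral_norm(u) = 2.27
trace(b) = 0.29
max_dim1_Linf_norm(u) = 1.34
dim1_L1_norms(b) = [2.65, 2.26, 3.6, 1.95, 2.98, 2.12]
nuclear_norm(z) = 3.10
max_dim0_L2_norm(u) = 1.83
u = b + z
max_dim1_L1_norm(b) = 3.6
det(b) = 0.00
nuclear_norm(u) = 7.26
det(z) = 0.00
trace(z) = 0.07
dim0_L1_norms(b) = [2.68, 2.67, 3.11, 2.26, 1.3, 3.54]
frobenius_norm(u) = 3.44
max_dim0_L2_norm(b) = 1.61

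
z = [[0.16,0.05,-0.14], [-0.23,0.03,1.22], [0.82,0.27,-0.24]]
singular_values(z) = [1.35, 0.76, 0.01]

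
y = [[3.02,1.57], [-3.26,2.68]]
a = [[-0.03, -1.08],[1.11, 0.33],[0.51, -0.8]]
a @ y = [[3.43, -2.94], [2.28, 2.63], [4.15, -1.34]]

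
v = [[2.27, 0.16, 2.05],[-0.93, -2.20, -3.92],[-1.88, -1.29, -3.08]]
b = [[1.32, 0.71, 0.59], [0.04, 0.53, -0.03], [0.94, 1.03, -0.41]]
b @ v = [[1.23, -2.11, -1.89], [-0.35, -1.12, -1.9], [1.95, -1.59, -0.85]]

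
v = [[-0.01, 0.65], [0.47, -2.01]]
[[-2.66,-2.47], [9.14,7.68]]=v @ [[2.09,0.08], [-4.06,-3.8]]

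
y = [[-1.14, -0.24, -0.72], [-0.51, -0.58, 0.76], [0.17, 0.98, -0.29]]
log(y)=[[0.53, 1.94, -1.17],[-2.47, -0.84, -1.19],[2.47, 0.54, 0.26]]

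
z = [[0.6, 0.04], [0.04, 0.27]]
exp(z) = [[1.82,0.06],[0.06,1.31]]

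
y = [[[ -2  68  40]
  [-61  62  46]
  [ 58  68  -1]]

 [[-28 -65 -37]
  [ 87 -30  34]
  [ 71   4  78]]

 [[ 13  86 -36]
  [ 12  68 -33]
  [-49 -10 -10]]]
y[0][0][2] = 40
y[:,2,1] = [68, 4, -10]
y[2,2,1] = -10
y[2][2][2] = -10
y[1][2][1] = 4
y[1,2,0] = 71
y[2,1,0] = 12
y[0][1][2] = 46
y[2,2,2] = -10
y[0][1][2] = 46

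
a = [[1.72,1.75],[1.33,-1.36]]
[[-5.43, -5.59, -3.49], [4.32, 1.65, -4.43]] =a @ [[0.04,-1.01,-2.68], [-3.14,-2.20,0.64]]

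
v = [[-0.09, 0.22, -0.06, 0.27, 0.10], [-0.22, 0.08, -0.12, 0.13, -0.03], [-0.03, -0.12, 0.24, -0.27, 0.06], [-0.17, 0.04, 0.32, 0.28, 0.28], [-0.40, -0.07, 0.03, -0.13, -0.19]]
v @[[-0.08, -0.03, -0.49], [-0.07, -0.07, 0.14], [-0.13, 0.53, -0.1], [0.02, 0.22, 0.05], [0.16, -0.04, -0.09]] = [[0.02,0.01,0.09], [0.03,-0.03,0.14], [-0.02,0.07,-0.05], [0.02,0.22,0.05], [-0.00,0.01,0.19]]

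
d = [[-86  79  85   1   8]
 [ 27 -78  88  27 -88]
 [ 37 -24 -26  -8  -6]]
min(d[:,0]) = -86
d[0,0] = -86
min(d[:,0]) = -86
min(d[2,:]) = -26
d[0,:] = [-86, 79, 85, 1, 8]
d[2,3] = -8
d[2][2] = -26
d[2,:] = [37, -24, -26, -8, -6]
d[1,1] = -78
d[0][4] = 8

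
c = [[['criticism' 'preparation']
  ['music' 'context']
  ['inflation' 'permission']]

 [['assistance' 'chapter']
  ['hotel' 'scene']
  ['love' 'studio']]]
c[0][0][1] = 'preparation'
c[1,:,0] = ['assistance', 'hotel', 'love']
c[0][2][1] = 'permission'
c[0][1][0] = 'music'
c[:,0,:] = [['criticism', 'preparation'], ['assistance', 'chapter']]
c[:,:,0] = [['criticism', 'music', 'inflation'], ['assistance', 'hotel', 'love']]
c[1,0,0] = 'assistance'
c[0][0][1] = 'preparation'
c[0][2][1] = 'permission'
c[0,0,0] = 'criticism'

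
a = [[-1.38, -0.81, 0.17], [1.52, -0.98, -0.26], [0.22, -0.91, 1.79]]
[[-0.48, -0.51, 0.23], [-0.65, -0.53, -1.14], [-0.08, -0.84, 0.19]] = a @ [[0.02, 0.0, -0.39],  [0.62, 0.59, 0.46],  [0.27, -0.17, 0.39]]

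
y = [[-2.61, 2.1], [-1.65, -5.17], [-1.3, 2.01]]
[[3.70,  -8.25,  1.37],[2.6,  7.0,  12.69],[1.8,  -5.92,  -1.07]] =y @ [[-1.45,1.65,-1.99], [-0.04,-1.88,-1.82]]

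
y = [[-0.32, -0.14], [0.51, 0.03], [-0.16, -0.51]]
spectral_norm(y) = 0.70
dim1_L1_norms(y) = [0.46, 0.54, 0.67]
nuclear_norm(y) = 1.12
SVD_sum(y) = [[-0.28, -0.19], [0.36, 0.25], [-0.35, -0.24]] + [[-0.04, 0.05], [0.15, -0.22], [0.19, -0.27]]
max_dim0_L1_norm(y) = 0.99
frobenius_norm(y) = 0.82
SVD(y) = [[-0.49, 0.16], [0.63, -0.62], [-0.6, -0.77]] @ diag([0.6970665782920472, 0.427549044471178]) @ [[0.82, 0.57], [-0.57, 0.82]]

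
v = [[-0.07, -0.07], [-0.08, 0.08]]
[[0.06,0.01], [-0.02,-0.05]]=v @ [[-0.31, 0.21],  [-0.55, -0.42]]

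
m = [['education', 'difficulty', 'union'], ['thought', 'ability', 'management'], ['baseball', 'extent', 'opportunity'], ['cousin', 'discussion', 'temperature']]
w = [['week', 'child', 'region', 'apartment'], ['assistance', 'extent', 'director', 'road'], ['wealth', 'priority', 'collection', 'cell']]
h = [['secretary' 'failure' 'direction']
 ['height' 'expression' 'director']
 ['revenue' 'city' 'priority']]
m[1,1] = 'ability'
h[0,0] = 'secretary'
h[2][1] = 'city'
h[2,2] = 'priority'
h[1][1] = 'expression'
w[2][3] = 'cell'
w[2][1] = 'priority'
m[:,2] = ['union', 'management', 'opportunity', 'temperature']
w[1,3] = 'road'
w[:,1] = ['child', 'extent', 'priority']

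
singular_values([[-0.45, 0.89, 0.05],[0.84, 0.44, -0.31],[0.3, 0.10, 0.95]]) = [1.0, 1.0, 1.0]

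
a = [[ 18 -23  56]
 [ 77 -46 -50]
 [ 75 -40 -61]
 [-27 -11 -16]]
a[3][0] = -27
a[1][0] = 77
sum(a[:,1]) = -120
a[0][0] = 18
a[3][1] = -11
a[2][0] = 75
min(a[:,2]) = -61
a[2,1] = -40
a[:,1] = [-23, -46, -40, -11]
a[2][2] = -61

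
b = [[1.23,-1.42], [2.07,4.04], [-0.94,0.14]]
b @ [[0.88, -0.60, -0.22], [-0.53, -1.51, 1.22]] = [[1.84, 1.41, -2.00], [-0.32, -7.34, 4.47], [-0.9, 0.35, 0.38]]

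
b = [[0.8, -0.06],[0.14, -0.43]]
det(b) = -0.34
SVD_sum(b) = [[0.78, -0.17],  [0.22, -0.05]] + [[0.02,0.11], [-0.08,-0.38]]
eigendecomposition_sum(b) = [[0.8, -0.04], [0.09, -0.0]] + [[0.00,  -0.02], [0.05,  -0.43]]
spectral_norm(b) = 0.83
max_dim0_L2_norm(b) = 0.81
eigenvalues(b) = [0.79, -0.42]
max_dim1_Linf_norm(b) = 0.8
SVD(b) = [[-0.96, -0.28], [-0.28, 0.96]] @ diag([0.8265968486555678, 0.4060020317593059]) @ [[-0.98, 0.21], [-0.21, -0.98]]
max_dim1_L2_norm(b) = 0.8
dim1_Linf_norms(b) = [0.8, 0.43]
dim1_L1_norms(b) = [0.86, 0.57]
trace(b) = 0.37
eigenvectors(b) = [[0.99, 0.05], [0.11, 1.0]]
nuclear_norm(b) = 1.23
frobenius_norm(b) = 0.92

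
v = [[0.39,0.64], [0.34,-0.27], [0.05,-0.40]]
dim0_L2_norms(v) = [0.52, 0.8]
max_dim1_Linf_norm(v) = 0.64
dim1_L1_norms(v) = [1.03, 0.61, 0.45]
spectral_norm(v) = 0.83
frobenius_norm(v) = 0.96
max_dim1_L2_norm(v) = 0.75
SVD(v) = [[0.88, 0.36], [-0.18, 0.86], [-0.44, 0.36]] @ diag([0.8294302496482232, 0.47407326540154765]) @ [[0.31, 0.95], [0.95, -0.31]]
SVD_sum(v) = [[0.23,  0.69], [-0.05,  -0.14], [-0.11,  -0.35]] + [[0.16, -0.05], [0.39, -0.13], [0.16, -0.05]]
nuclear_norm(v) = 1.30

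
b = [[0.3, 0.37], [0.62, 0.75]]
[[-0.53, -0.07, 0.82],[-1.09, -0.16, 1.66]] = b@ [[-0.76, -1.49, 0.99],[-0.82, 1.02, 1.4]]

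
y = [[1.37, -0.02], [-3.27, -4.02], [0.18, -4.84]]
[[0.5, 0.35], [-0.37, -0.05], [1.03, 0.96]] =y @ [[0.36,0.25],[-0.20,-0.19]]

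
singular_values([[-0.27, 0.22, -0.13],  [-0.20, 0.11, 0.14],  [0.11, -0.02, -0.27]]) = [0.43, 0.33, 0.0]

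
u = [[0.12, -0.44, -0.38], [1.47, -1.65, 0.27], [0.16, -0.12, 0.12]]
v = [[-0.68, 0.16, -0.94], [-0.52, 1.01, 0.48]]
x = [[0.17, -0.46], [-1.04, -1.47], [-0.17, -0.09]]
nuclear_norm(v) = 2.40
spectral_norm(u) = 2.27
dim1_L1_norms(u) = [0.94, 3.39, 0.4]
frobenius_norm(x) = 1.88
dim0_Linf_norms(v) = [0.68, 1.01, 0.94]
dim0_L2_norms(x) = [1.07, 1.54]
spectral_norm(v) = 1.24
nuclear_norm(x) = 2.24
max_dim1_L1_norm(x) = 2.51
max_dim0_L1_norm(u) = 2.21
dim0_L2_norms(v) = [0.86, 1.02, 1.06]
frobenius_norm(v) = 1.70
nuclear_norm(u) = 2.75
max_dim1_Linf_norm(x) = 1.47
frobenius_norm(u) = 2.32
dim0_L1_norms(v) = [1.2, 1.17, 1.42]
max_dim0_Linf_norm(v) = 1.01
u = x @ v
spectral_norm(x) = 1.83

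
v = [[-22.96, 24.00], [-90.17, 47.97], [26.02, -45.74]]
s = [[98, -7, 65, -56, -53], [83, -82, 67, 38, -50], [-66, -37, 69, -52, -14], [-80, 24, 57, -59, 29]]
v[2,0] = 26.02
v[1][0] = -90.17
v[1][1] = 47.97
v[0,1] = 24.0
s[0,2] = 65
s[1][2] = 67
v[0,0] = -22.96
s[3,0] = -80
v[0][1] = 24.0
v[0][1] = 24.0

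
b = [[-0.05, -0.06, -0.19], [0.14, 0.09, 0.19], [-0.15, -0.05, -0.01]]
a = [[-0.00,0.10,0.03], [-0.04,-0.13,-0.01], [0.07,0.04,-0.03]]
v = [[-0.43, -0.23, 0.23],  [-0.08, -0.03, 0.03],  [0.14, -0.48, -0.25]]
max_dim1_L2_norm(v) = 0.56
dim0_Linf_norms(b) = [0.15, 0.09, 0.19]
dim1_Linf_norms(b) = [0.19, 0.19, 0.15]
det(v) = 0.00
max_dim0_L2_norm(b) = 0.27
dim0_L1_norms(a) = [0.11, 0.27, 0.07]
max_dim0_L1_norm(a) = 0.27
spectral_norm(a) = 0.18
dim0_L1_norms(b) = [0.34, 0.2, 0.39]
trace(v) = -0.71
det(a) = 0.00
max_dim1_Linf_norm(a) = 0.13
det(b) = -0.00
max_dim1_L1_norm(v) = 0.89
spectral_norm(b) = 0.34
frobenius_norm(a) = 0.19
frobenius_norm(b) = 0.36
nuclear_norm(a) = 0.25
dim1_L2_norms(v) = [0.54, 0.09, 0.56]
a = b @ v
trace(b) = 0.03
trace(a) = -0.16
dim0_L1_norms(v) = [0.65, 0.74, 0.51]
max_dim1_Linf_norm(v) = 0.48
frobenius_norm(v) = 0.78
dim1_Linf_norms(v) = [0.43, 0.08, 0.48]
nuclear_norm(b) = 0.47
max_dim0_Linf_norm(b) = 0.19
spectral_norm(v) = 0.56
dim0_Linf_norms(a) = [0.07, 0.13, 0.03]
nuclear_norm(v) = 1.12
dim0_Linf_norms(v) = [0.43, 0.48, 0.25]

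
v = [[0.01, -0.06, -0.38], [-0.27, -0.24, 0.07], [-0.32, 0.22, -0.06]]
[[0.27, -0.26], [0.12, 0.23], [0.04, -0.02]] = v@[[-0.26, -0.33], [-0.39, -0.36], [-0.66, 0.74]]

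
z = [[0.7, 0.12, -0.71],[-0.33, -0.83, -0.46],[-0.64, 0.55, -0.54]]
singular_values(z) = [1.01, 1.0, 1.0]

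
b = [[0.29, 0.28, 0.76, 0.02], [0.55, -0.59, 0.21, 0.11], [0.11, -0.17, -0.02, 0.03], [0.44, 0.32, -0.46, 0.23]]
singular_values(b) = [0.96, 0.81, 0.69, 0.0]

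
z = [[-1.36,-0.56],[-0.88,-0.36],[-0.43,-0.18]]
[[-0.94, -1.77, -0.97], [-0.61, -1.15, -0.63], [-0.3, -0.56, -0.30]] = z @ [[0.55, 1.53, 0.85], [0.35, -0.55, -0.34]]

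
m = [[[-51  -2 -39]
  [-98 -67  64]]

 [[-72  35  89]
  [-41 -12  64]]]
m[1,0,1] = 35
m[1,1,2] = 64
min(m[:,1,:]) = -98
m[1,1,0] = -41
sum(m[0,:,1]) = -69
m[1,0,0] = -72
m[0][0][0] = -51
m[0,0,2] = -39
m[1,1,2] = 64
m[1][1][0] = -41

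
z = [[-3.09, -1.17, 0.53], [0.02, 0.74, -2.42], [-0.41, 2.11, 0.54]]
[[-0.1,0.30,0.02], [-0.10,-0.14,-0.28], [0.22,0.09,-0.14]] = z@[[0.01, -0.09, 0.04], [0.09, 0.01, -0.08], [0.07, 0.06, 0.09]]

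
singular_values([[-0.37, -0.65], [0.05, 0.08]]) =[0.75, 0.0]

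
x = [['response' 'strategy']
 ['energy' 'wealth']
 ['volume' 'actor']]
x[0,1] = 'strategy'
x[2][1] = 'actor'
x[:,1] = ['strategy', 'wealth', 'actor']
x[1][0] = 'energy'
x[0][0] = 'response'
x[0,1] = 'strategy'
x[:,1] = ['strategy', 'wealth', 'actor']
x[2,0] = 'volume'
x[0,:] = ['response', 'strategy']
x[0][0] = 'response'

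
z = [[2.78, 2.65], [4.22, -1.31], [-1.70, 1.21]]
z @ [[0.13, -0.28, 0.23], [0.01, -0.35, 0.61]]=[[0.39, -1.71, 2.26], [0.54, -0.72, 0.17], [-0.21, 0.05, 0.35]]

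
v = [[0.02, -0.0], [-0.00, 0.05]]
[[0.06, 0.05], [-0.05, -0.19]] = v@ [[2.95, 2.35], [-1.07, -3.81]]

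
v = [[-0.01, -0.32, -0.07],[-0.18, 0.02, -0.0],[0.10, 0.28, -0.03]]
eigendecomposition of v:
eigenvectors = [[-0.76+0.00j, (0.23-0.13j), (0.23+0.13j)], [(0.58+0j), 0.28-0.08j, 0.28+0.08j], [(0.29+0j), -0.92+0.00j, -0.92-0.00j]]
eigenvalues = [(0.26+0j), (-0.14+0.04j), (-0.14-0.04j)]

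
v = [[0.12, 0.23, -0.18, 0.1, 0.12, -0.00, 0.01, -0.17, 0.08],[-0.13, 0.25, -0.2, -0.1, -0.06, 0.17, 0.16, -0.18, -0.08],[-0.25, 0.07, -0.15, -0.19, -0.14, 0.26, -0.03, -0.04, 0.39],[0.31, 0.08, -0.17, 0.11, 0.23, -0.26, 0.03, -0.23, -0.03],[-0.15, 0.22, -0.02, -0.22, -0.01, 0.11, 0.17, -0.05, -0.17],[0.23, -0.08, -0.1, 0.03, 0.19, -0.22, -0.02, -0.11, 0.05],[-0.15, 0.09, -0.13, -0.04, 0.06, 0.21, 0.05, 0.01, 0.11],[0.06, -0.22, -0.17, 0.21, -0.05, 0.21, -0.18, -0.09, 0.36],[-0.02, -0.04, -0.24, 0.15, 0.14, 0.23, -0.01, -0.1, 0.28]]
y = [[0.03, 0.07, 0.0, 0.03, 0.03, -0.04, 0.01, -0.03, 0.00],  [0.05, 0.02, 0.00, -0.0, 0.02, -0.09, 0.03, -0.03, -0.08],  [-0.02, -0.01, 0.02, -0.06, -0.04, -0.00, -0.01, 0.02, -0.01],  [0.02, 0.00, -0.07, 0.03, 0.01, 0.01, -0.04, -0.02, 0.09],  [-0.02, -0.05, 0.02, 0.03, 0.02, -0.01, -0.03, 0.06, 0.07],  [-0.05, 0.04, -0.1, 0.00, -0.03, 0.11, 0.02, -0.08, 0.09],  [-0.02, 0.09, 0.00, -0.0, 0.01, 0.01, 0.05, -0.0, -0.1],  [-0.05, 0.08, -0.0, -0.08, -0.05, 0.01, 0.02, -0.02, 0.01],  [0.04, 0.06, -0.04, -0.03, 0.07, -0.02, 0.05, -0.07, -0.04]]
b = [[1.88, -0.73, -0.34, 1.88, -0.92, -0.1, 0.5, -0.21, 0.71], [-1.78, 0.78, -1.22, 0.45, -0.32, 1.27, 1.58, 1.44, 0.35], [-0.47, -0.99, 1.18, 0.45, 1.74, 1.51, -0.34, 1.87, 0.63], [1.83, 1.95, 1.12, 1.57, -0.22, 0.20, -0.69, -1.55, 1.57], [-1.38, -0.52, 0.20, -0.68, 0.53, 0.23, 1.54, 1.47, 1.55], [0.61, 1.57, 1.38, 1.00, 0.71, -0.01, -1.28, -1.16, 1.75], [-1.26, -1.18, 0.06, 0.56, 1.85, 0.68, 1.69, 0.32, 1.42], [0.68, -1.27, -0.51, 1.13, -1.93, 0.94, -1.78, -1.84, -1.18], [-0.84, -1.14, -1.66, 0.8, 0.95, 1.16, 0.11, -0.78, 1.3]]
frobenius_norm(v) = 1.46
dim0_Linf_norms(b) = [1.88, 1.95, 1.66, 1.88, 1.93, 1.51, 1.78, 1.87, 1.75]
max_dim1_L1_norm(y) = 0.52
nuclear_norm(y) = 0.96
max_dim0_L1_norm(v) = 1.67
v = b @ y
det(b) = 1287.70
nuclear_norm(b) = 26.31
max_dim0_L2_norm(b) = 3.95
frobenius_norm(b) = 10.50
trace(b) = 7.08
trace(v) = 0.34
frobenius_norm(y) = 0.41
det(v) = -0.00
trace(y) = 0.22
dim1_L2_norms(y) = [0.1, 0.14, 0.08, 0.13, 0.12, 0.2, 0.15, 0.14, 0.15]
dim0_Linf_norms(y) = [0.05, 0.09, 0.1, 0.08, 0.07, 0.11, 0.05, 0.08, 0.1]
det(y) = 0.00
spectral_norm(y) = 0.26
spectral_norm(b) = 6.71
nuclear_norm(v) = 3.14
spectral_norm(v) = 0.91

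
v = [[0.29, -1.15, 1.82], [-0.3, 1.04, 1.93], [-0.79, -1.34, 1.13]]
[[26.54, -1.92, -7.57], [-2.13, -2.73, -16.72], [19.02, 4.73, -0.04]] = v@[[5.14, -5.03, -1.98], [-12.02, -1.66, -4.38], [6.17, -1.30, -6.61]]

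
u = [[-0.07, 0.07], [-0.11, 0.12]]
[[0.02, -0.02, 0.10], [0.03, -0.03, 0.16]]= u @ [[0.5,-0.41,-0.81], [0.73,-0.65,0.63]]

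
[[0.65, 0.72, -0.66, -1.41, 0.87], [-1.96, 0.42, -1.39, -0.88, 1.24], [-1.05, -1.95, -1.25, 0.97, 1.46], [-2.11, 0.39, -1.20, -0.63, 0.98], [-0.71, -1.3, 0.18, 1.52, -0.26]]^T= [[0.65, -1.96, -1.05, -2.11, -0.71],[0.72, 0.42, -1.95, 0.39, -1.3],[-0.66, -1.39, -1.25, -1.2, 0.18],[-1.41, -0.88, 0.97, -0.63, 1.52],[0.87, 1.24, 1.46, 0.98, -0.26]]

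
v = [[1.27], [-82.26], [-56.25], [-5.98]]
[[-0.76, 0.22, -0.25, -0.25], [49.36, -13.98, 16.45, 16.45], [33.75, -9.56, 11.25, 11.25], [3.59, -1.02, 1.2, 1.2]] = v@[[-0.6, 0.17, -0.20, -0.20]]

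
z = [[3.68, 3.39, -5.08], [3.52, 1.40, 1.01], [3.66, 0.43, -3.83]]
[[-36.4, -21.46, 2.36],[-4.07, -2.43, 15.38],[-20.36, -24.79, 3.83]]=z@[[-0.86, -2.95, 3.49], [-3.69, 2.82, 0.49], [4.08, 3.97, 2.39]]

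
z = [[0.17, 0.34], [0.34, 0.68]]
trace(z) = 0.85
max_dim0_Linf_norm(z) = 0.68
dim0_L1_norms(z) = [0.51, 1.02]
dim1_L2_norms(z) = [0.38, 0.76]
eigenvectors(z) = [[-0.89, -0.45], [0.45, -0.89]]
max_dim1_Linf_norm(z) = 0.68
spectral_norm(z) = 0.85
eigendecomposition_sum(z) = [[0.00, -0.0], [-0.00, 0.00]] + [[0.17, 0.34],  [0.34, 0.68]]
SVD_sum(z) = [[0.17, 0.34], [0.34, 0.68]] + [[0.0, -0.00],[-0.00, 0.0]]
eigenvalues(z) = [0.0, 0.85]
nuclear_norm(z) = 0.85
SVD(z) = [[-0.45, -0.89], [-0.89, 0.45]] @ diag([0.8499999999999999, 5.917565045009422e-17]) @ [[-0.45,-0.89], [-0.89,0.45]]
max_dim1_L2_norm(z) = 0.76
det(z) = 0.00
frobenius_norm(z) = 0.85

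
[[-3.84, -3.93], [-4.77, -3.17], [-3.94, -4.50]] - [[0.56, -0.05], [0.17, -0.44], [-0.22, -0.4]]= [[-4.40, -3.88], [-4.94, -2.73], [-3.72, -4.10]]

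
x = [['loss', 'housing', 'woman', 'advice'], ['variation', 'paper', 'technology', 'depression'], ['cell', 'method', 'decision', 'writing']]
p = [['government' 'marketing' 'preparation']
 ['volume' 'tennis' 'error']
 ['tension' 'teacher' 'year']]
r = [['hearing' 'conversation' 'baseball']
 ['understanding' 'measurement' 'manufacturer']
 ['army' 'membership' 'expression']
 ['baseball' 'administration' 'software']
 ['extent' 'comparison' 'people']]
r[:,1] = ['conversation', 'measurement', 'membership', 'administration', 'comparison']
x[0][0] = 'loss'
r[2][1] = 'membership'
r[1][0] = 'understanding'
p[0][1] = 'marketing'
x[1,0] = 'variation'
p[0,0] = 'government'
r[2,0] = 'army'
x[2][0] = 'cell'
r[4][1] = 'comparison'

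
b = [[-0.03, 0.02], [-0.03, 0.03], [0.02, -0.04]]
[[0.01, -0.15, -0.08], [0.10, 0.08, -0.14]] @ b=[[0.0, -0.0], [-0.01, 0.01]]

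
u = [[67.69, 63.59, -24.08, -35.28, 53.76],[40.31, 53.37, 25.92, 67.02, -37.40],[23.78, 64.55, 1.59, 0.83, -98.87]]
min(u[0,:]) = -35.28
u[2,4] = -98.87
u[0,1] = 63.59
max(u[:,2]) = 25.92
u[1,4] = -37.4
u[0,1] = 63.59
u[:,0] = [67.69, 40.31, 23.78]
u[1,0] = 40.31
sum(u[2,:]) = -8.120000000000005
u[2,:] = [23.78, 64.55, 1.59, 0.83, -98.87]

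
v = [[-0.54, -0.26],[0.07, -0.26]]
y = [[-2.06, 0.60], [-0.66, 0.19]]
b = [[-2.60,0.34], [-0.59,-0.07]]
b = v + y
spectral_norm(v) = 0.60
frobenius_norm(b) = 2.69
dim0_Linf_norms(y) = [2.06, 0.6]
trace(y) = -1.87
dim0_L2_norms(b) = [2.67, 0.35]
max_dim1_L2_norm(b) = 2.62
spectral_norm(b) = 2.68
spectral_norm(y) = 2.25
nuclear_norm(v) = 0.87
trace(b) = -2.67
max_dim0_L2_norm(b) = 2.67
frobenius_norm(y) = 2.25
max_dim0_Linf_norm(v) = 0.54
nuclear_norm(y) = 2.25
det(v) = 0.16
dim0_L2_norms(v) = [0.54, 0.37]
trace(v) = -0.80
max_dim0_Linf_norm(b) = 2.6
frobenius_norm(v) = 0.66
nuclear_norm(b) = 2.83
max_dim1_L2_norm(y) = 2.15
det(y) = 0.00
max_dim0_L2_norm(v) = 0.54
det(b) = 0.38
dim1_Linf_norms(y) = [2.06, 0.66]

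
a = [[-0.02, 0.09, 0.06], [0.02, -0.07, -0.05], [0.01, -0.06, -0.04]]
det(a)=0.000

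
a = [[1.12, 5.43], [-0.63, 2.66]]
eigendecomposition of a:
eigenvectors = [[(0.95+0j), (0.95-0j)], [0.13+0.29j, (0.13-0.29j)]]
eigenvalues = [(1.89+1.68j), (1.89-1.68j)]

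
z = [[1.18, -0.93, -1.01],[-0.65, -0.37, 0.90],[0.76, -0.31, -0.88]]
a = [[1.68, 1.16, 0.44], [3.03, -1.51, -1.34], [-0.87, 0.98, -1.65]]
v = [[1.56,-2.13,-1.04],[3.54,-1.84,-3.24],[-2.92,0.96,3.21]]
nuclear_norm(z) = 3.22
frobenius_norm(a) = 4.70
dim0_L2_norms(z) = [1.55, 1.05, 1.61]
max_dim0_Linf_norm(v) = 3.54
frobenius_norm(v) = 7.36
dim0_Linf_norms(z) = [1.18, 0.93, 1.01]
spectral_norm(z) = 2.32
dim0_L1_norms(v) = [8.02, 4.93, 7.49]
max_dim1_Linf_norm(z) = 1.18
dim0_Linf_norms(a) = [3.03, 1.51, 1.65]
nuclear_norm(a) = 7.69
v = a @ z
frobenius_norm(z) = 2.47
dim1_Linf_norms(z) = [1.18, 0.9, 0.88]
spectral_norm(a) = 3.81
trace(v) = 2.93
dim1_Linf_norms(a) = [1.68, 3.03, 1.65]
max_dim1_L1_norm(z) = 3.12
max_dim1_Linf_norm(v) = 3.54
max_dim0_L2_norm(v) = 4.85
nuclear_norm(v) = 8.90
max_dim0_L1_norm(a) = 5.58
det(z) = 0.12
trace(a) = -1.48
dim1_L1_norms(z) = [3.12, 1.92, 1.95]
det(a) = 14.27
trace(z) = -0.07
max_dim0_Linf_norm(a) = 3.03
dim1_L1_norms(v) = [4.73, 8.62, 7.09]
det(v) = 1.74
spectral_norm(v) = 7.20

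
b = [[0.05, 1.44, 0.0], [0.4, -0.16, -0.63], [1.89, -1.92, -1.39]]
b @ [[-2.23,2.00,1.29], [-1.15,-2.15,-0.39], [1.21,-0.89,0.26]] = [[-1.77, -3.0, -0.5], [-1.47, 1.7, 0.41], [-3.69, 9.15, 2.83]]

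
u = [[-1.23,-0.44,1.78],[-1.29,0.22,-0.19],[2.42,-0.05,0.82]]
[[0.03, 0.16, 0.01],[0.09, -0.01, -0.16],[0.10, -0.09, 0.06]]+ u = [[-1.2, -0.28, 1.79], [-1.2, 0.21, -0.35], [2.52, -0.14, 0.88]]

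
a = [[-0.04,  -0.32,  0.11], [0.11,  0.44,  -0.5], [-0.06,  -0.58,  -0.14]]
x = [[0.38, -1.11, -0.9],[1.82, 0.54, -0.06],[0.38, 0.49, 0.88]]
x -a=[[0.42, -0.79, -1.01], [1.71, 0.1, 0.44], [0.44, 1.07, 1.02]]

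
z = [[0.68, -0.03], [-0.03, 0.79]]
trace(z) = 1.47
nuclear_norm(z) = 1.47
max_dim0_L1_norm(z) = 0.82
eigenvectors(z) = [[-0.97, 0.25], [-0.25, -0.97]]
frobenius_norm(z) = 1.04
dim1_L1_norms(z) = [0.71, 0.82]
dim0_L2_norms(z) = [0.68, 0.79]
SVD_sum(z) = [[0.05, -0.19], [-0.19, 0.75]] + [[0.63, 0.16], [0.16, 0.04]]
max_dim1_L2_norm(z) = 0.79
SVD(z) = [[-0.25, 0.97],  [0.97, 0.25]] @ diag([0.7976498204307084, 0.6723501795692917]) @ [[-0.25, 0.97], [0.97, 0.25]]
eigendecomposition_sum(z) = [[0.63, 0.16], [0.16, 0.04]] + [[0.05, -0.19], [-0.19, 0.75]]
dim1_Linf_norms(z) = [0.68, 0.79]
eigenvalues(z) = [0.67, 0.8]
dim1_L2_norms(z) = [0.68, 0.79]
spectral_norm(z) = 0.80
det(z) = 0.54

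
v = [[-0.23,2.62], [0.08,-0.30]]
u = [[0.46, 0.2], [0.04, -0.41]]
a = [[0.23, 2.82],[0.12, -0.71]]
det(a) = -0.50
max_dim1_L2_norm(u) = 0.5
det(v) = -0.14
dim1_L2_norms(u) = [0.5, 0.41]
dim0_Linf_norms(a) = [0.23, 2.82]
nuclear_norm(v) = 2.70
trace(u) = 0.05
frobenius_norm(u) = 0.65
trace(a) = -0.48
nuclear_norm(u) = 0.90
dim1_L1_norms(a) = [3.05, 0.83]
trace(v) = -0.53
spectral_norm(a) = 2.91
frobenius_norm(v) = 2.65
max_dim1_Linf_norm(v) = 2.62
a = v + u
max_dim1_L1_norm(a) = 3.05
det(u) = -0.20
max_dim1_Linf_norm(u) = 0.46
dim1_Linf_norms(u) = [0.46, 0.41]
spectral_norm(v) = 2.65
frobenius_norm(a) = 2.92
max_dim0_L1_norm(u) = 0.61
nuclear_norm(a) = 3.09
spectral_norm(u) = 0.54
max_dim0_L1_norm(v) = 2.92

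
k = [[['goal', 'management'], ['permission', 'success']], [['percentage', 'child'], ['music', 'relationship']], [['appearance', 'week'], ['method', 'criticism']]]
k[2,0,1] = 'week'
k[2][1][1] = 'criticism'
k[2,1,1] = 'criticism'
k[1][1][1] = 'relationship'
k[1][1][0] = 'music'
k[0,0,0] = 'goal'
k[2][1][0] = 'method'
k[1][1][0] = 'music'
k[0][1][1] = 'success'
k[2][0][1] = 'week'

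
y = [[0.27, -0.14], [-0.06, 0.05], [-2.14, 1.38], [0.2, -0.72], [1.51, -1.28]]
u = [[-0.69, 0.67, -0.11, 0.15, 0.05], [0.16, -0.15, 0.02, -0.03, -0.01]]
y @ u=[[-0.21,0.2,-0.03,0.04,0.01],[0.05,-0.05,0.01,-0.01,-0.0],[1.7,-1.64,0.26,-0.36,-0.12],[-0.25,0.24,-0.04,0.05,0.02],[-1.25,1.2,-0.19,0.26,0.09]]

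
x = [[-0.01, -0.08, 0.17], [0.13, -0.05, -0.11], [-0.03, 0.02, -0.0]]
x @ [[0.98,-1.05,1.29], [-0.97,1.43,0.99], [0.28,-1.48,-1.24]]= [[0.12, -0.36, -0.3], [0.15, -0.05, 0.25], [-0.05, 0.06, -0.02]]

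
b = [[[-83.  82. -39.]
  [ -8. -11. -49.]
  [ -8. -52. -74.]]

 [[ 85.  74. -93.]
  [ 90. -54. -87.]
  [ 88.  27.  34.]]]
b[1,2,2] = 34.0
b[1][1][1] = -54.0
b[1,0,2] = -93.0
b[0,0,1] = 82.0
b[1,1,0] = 90.0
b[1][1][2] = -87.0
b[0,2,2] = -74.0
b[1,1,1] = -54.0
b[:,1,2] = [-49.0, -87.0]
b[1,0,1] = 74.0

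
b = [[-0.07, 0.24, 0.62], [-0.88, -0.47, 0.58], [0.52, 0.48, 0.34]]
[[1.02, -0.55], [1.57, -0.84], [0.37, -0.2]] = b@[[0.76,-0.4], [-1.77,0.94], [2.42,-1.29]]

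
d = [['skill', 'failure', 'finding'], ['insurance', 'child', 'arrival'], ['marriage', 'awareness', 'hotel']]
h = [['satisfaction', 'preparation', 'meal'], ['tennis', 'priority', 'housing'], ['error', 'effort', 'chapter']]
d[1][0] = 'insurance'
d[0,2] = 'finding'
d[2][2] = 'hotel'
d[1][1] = 'child'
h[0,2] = 'meal'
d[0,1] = 'failure'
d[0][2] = 'finding'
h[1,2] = 'housing'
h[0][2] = 'meal'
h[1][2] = 'housing'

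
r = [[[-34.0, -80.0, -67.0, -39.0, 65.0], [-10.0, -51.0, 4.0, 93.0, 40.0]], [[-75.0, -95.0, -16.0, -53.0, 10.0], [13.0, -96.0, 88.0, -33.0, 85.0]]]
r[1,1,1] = -96.0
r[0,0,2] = -67.0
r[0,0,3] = -39.0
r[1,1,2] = 88.0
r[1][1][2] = 88.0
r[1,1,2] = 88.0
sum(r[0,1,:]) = 76.0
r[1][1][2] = 88.0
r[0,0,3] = -39.0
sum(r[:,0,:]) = -384.0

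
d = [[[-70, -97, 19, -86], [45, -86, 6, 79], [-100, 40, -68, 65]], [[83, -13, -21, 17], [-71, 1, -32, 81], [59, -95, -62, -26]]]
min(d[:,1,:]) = -86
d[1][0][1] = -13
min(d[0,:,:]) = -100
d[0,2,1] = 40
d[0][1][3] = 79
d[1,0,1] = -13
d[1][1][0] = -71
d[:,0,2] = [19, -21]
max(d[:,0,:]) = 83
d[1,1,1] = 1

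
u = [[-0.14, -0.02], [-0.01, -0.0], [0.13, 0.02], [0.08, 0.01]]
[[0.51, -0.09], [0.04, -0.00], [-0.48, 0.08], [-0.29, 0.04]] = u @ [[-3.66, 0.17], [0.0, 3.11]]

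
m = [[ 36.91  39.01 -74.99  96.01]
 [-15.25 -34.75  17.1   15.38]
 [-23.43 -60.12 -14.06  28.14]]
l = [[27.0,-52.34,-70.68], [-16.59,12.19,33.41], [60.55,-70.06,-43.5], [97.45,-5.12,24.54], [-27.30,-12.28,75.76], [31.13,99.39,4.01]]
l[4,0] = -27.3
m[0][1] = 39.01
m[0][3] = 96.01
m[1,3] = 15.38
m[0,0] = 36.91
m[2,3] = 28.14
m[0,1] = 39.01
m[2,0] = -23.43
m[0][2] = -74.99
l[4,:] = [-27.3, -12.28, 75.76]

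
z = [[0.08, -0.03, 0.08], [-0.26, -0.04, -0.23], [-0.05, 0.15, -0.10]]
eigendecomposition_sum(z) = [[(0.02-0j), 0.00-0.00j, 0.00+0.00j], [-0.01+0.00j, (-0+0j), -0.00-0.00j], [-0.02+0.00j, (-0+0j), (-0-0j)]] + [[0.03-0.04j, (-0.02-0.03j), (0.04-0.03j)], [(-0.13+0.03j), (-0.02+0.09j), (-0.11-0.01j)], [(-0.02+0.13j), 0.08+0.05j, (-0.05+0.1j)]] + [[(0.03+0.04j),-0.02+0.03j,(0.04+0.03j)],[(-0.13-0.03j),-0.02-0.09j,-0.11+0.01j],[(-0.02-0.13j),(0.08-0.05j),(-0.05-0.1j)]]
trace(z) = -0.06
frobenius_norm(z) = 0.41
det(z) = 0.00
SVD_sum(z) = [[0.08, -0.01, 0.08], [-0.25, 0.02, -0.24], [-0.08, 0.00, -0.08]] + [[-0.0, -0.02, 0.00], [-0.01, -0.06, 0.01], [0.03, 0.15, -0.02]] + [[0.00, -0.00, -0.00],[0.0, -0.00, -0.0],[0.0, -0.00, -0.0]]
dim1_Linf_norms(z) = [0.08, 0.26, 0.15]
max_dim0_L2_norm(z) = 0.28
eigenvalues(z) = [(0.01+0j), (-0.03+0.15j), (-0.03-0.15j)]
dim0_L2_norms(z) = [0.28, 0.16, 0.26]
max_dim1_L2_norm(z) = 0.35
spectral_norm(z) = 0.38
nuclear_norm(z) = 0.55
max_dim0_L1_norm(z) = 0.41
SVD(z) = [[-0.30,-0.15,0.94], [0.91,-0.35,0.23], [0.29,0.92,0.24]] @ diag([0.380033692986982, 0.16235727943057016, 0.0038086756990018187]) @ [[-0.72, 0.04, -0.69], [0.2, 0.97, -0.15], [0.66, -0.25, -0.71]]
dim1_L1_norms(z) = [0.19, 0.53, 0.3]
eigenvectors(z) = [[(0.67+0j), (0.23+0.14j), (0.23-0.14j)], [-0.28+0.00j, -0.22-0.64j, (-0.22+0.64j)], [-0.69+0.00j, (-0.68+0j), (-0.68-0j)]]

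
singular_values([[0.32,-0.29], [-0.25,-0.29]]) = [0.43, 0.38]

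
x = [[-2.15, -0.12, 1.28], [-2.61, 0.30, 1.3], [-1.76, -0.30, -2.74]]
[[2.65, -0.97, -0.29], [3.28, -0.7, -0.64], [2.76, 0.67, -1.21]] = x @ [[-1.33, 0.15, 0.33], [0.05, 0.83, -0.47], [-0.16, -0.43, 0.28]]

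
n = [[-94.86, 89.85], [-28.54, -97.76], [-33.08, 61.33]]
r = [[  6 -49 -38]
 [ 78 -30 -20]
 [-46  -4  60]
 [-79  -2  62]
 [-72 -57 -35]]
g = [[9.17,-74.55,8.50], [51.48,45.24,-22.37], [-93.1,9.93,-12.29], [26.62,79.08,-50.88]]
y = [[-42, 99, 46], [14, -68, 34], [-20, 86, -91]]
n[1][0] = -28.54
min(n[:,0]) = -94.86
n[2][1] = 61.33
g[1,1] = 45.24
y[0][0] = -42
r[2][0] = -46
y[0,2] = 46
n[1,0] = -28.54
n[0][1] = 89.85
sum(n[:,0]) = -156.48000000000002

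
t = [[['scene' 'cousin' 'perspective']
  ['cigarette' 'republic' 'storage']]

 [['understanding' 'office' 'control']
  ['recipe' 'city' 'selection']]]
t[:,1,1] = ['republic', 'city']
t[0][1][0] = 'cigarette'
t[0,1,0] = 'cigarette'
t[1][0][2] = 'control'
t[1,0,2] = 'control'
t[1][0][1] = 'office'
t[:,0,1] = ['cousin', 'office']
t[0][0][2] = 'perspective'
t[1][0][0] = 'understanding'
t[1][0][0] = 'understanding'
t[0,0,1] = 'cousin'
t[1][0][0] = 'understanding'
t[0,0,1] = 'cousin'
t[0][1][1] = 'republic'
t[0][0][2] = 'perspective'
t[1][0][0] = 'understanding'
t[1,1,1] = 'city'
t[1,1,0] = 'recipe'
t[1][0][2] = 'control'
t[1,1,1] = 'city'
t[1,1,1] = 'city'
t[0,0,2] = 'perspective'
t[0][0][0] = 'scene'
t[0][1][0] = 'cigarette'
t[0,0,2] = 'perspective'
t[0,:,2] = ['perspective', 'storage']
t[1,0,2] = 'control'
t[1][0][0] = 'understanding'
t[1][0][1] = 'office'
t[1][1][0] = 'recipe'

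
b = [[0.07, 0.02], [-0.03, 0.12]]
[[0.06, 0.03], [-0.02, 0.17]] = b @ [[0.82, 0.04],[0.01, 1.46]]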